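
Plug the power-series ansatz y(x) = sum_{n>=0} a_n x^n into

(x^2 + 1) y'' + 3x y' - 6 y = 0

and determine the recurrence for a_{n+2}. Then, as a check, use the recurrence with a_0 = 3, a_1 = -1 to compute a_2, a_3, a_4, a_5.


Substitute y = sum_n a_n x^n.
(1 + 1 x^2) y'' contributes (n+2)(n+1) a_{n+2} + n(n-1) a_n at x^n.
3 x y'(x) contributes 3 n a_n at x^n.
-6 y(x) contributes -6 a_n at x^n.
Matching x^n: (n+2)(n+1) a_{n+2} + (n(n-1) + 3 n - 6) a_n = 0.
Thus a_{n+2} = (-n(n-1) - 3 n + 6) / ((n+1)(n+2)) * a_n.

Check with a_0 = 3, a_1 = -1 (apply the recurrence for n = 0, 1, 2, 3): a_0 = 3, a_1 = -1, a_2 = 9, a_3 = -1/2, a_4 = -3/2, a_5 = 9/40.

a_(n+2) = (-n(n-1) - 3 n + 6) / ((n+1)(n+2)) * a_n; check: a_0 = 3, a_1 = -1, a_2 = 9, a_3 = -1/2, a_4 = -3/2, a_5 = 9/40


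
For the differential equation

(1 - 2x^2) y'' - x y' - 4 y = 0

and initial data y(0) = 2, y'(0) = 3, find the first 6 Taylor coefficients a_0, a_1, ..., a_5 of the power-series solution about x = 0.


Ansatz: y(x) = sum_{n>=0} a_n x^n, so y'(x) = sum_{n>=1} n a_n x^(n-1) and y''(x) = sum_{n>=2} n(n-1) a_n x^(n-2).
Substitute into P(x) y'' + Q(x) y' + R(x) y = 0 with P(x) = 1 - 2x^2, Q(x) = -x, R(x) = -4, and match powers of x.
Initial conditions: a_0 = 2, a_1 = 3.
Setting the coefficient of each power of x to zero and solving order by order (substituting the coefficients already found):
  x^0: 2 a_2 - 4 a_0 = 0  ->  2 a_2 = 4 a_0 = 8  ->  a_2 = 4
  x^1: 6 a_3 - 5 a_1 = 0  ->  6 a_3 = 5 a_1 = 15  ->  a_3 = 5/2
  x^2: 12 a_4 - 10 a_2 = 0  ->  12 a_4 = 10 a_2 = 40  ->  a_4 = 10/3
  x^3: 20 a_5 - 19 a_3 = 0  ->  20 a_5 = 19 a_3 = 95/2  ->  a_5 = 19/8
Truncated series: y(x) = 2 + 3 x + 4 x^2 + (5/2) x^3 + (10/3) x^4 + (19/8) x^5 + O(x^6).

a_0 = 2; a_1 = 3; a_2 = 4; a_3 = 5/2; a_4 = 10/3; a_5 = 19/8


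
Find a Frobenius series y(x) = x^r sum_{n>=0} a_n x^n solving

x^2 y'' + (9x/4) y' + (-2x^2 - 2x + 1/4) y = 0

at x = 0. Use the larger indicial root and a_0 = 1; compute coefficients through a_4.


Write in Frobenius form y'' + (p(x)/x) y' + (q(x)/x^2) y = 0:
  p(x) = 9/4,  q(x) = -2x^2 - 2x + 1/4.
Indicial equation: r(r-1) + (9/4) r + (1/4) = 0 -> roots r_1 = -1/4, r_2 = -1.
Take r = r_1 = -1/4. Let y(x) = x^r sum_{n>=0} a_n x^n with a_0 = 1.
Substitute y = x^r sum a_n x^n and match x^{r+n}. The recurrence is
  D(n) a_n - 2 a_{n-1} - 2 a_{n-2} = 0,  where D(n) = (r+n)(r+n-1) + (9/4)(r+n) + (1/4).
  a_n = [2 a_{n-1} + 2 a_{n-2}] / D(n).
Since the indicial polynomial factors as (r - r_1)(r - r_2), D(n) = (r_1 + n - r_1)(r_1 + n - r_2) = n(n + 3/4).
Evaluating step by step (a_0 = 1):
  n = 1: D(1) = 1(1 + 3/4) = 7/4; numerator = 2(1) = 2; a_1 = (2)/(7/4) = 8/7
  n = 2: D(2) = 2(2 + 3/4) = 11/2; numerator = 2(8/7) + 2(1) = 30/7; a_2 = (30/7)/(11/2) = 60/77
  n = 3: D(3) = 3(3 + 3/4) = 45/4; numerator = 2(60/77) + 2(8/7) = 296/77; a_3 = (296/77)/(45/4) = 1184/3465
  n = 4: D(4) = 4(4 + 3/4) = 19; numerator = 2(1184/3465) + 2(60/77) = 7768/3465; a_4 = (7768/3465)/(19) = 7768/65835

r = -1/4; a_0 = 1; a_1 = 8/7; a_2 = 60/77; a_3 = 1184/3465; a_4 = 7768/65835


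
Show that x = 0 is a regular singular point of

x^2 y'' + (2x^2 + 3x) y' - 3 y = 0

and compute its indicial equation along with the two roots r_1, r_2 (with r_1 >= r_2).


Divide by x^2 to reach normal form y'' + P_1(x) y' + P_2(x) y = 0 with P_1(x) = 2 + 3/x and P_2(x) = -3/x^2.
x = 0 is a singular point because the y'-coefficient 2 + 3/x has a pole at x = 0 and the y-coefficient -3/x^2 has a pole at x = 0.
It is a regular singular point because x P_1(x) = p(x) = 2x + 3 and x^2 P_2(x) = q(x) = -3 are polynomials, hence analytic at x = 0.
p(0) = 3,  q(0) = -3.
Indicial equation: r(r-1) + p(0) r + q(0) = 0, i.e. r^2 + (p(0) - 1) r + q(0) = 0, i.e. r^2 + 2 r - 3 = 0.
Discriminant: (2)^2 - 4(-3) = 16, so r = (-2 ± 4)/2.
Solving: r_1 = 1, r_2 = -3.

indicial: r^2 + 2 r - 3 = 0; roots r_1 = 1, r_2 = -3


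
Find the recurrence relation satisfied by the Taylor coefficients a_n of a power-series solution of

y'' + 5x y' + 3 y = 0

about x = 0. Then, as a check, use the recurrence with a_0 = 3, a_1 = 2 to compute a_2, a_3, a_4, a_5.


Substitute y = sum_n a_n x^n.
y''(x) has coefficient (n+2)(n+1) a_{n+2} at x^n;
5 x y'(x) has coefficient 5 n a_n at x^n (shift);
3 y(x) has coefficient 3 a_n at x^n.
Matching x^n: (n+2)(n+1) a_{n+2} + (5n + 3) a_n = 0.
Thus a_{n+2} = (-5n - 3) / ((n+1)(n+2)) * a_n.

Check with a_0 = 3, a_1 = 2 (apply the recurrence for n = 0, 1, 2, 3): a_0 = 3, a_1 = 2, a_2 = -9/2, a_3 = -8/3, a_4 = 39/8, a_5 = 12/5.

a_(n+2) = (-5n - 3) / ((n+1)(n+2)) * a_n; check: a_0 = 3, a_1 = 2, a_2 = -9/2, a_3 = -8/3, a_4 = 39/8, a_5 = 12/5


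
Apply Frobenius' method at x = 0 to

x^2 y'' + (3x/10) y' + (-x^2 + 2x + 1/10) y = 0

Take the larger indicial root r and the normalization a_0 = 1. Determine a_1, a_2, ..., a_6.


Write in Frobenius form y'' + (p(x)/x) y' + (q(x)/x^2) y = 0:
  p(x) = 3/10,  q(x) = -x^2 + 2x + 1/10.
Indicial equation: r(r-1) + (3/10) r + (1/10) = 0 -> roots r_1 = 1/2, r_2 = 1/5.
Take r = r_1 = 1/2. Let y(x) = x^r sum_{n>=0} a_n x^n with a_0 = 1.
Substitute y = x^r sum a_n x^n and match x^{r+n}. The recurrence is
  D(n) a_n + 2 a_{n-1} - 1 a_{n-2} = 0,  where D(n) = (r+n)(r+n-1) + (3/10)(r+n) + (1/10).
  a_n = [-2 a_{n-1} + 1 a_{n-2}] / D(n).
Since the indicial polynomial factors as (r - r_1)(r - r_2), D(n) = (r_1 + n - r_1)(r_1 + n - r_2) = n(n + 3/10).
Evaluating step by step (a_0 = 1):
  n = 1: D(1) = 1(1 + 3/10) = 13/10; numerator = -2(1) = -2; a_1 = (-2)/(13/10) = -20/13
  n = 2: D(2) = 2(2 + 3/10) = 23/5; numerator = -2(-20/13) + 1(1) = 53/13; a_2 = (53/13)/(23/5) = 265/299
  n = 3: D(3) = 3(3 + 3/10) = 99/10; numerator = -2(265/299) + 1(-20/13) = -990/299; a_3 = (-990/299)/(99/10) = -100/299
  n = 4: D(4) = 4(4 + 3/10) = 86/5; numerator = -2(-100/299) + 1(265/299) = 465/299; a_4 = (465/299)/(86/5) = 2325/25714
  n = 5: D(5) = 5(5 + 3/10) = 53/2; numerator = -2(2325/25714) + 1(-100/299) = -6625/12857; a_5 = (-6625/12857)/(53/2) = -250/12857
  n = 6: D(6) = 6(6 + 3/10) = 189/5; numerator = -2(-250/12857) + 1(2325/25714) = 3325/25714; a_6 = (3325/25714)/(189/5) = 2375/694278

r = 1/2; a_0 = 1; a_1 = -20/13; a_2 = 265/299; a_3 = -100/299; a_4 = 2325/25714; a_5 = -250/12857; a_6 = 2375/694278


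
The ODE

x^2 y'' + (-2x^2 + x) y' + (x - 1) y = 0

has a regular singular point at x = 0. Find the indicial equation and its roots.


Divide by x^2 to reach normal form y'' + P_1(x) y' + P_2(x) y = 0 with P_1(x) = -2 + 1/x and P_2(x) = 1/x - 1/x^2.
x = 0 is a singular point because the y'-coefficient -2 + 1/x has a pole at x = 0 and the y-coefficient 1/x - 1/x^2 has a pole at x = 0.
It is a regular singular point because x P_1(x) = p(x) = 1 - 2x and x^2 P_2(x) = q(x) = x - 1 are polynomials, hence analytic at x = 0.
p(0) = 1,  q(0) = -1.
Indicial equation: r(r-1) + p(0) r + q(0) = 0, i.e. r^2 + (p(0) - 1) r + q(0) = 0, i.e. r^2 - 1 = 0.
Discriminant: (0)^2 - 4(-1) = 4, so r = (0 ± 2)/2.
Solving: r_1 = 1, r_2 = -1.

indicial: r^2 - 1 = 0; roots r_1 = 1, r_2 = -1


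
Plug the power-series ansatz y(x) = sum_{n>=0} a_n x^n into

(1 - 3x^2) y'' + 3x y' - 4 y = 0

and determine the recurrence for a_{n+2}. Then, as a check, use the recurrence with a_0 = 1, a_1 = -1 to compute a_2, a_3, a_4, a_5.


Substitute y = sum_n a_n x^n.
(1 - 3 x^2) y'' contributes (n+2)(n+1) a_{n+2} - 3 n(n-1) a_n at x^n.
3 x y'(x) contributes 3 n a_n at x^n.
-4 y(x) contributes -4 a_n at x^n.
Matching x^n: (n+2)(n+1) a_{n+2} + (-3 n(n-1) + 3 n - 4) a_n = 0.
Thus a_{n+2} = (3 n(n-1) - 3 n + 4) / ((n+1)(n+2)) * a_n.

Check with a_0 = 1, a_1 = -1 (apply the recurrence for n = 0, 1, 2, 3): a_0 = 1, a_1 = -1, a_2 = 2, a_3 = -1/6, a_4 = 2/3, a_5 = -13/120.

a_(n+2) = (3 n(n-1) - 3 n + 4) / ((n+1)(n+2)) * a_n; check: a_0 = 1, a_1 = -1, a_2 = 2, a_3 = -1/6, a_4 = 2/3, a_5 = -13/120


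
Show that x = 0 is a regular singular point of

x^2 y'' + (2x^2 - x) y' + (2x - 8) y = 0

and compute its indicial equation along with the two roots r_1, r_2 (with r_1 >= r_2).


Divide by x^2 to reach normal form y'' + P_1(x) y' + P_2(x) y = 0 with P_1(x) = 2 - 1/x and P_2(x) = 2/x - 8/x^2.
x = 0 is a singular point because the y'-coefficient 2 - 1/x has a pole at x = 0 and the y-coefficient 2/x - 8/x^2 has a pole at x = 0.
It is a regular singular point because x P_1(x) = p(x) = 2x - 1 and x^2 P_2(x) = q(x) = 2x - 8 are polynomials, hence analytic at x = 0.
p(0) = -1,  q(0) = -8.
Indicial equation: r(r-1) + p(0) r + q(0) = 0, i.e. r^2 + (p(0) - 1) r + q(0) = 0, i.e. r^2 - 2 r - 8 = 0.
Discriminant: (-2)^2 - 4(-8) = 36, so r = (2 ± 6)/2.
Solving: r_1 = 4, r_2 = -2.

indicial: r^2 - 2 r - 8 = 0; roots r_1 = 4, r_2 = -2


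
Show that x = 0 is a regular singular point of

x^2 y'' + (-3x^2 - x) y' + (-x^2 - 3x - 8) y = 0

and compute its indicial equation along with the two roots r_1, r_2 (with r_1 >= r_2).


Divide by x^2 to reach normal form y'' + P_1(x) y' + P_2(x) y = 0 with P_1(x) = -3 - 1/x and P_2(x) = -1 - 3/x - 8/x^2.
x = 0 is a singular point because the y'-coefficient -3 - 1/x has a pole at x = 0 and the y-coefficient -1 - 3/x - 8/x^2 has a pole at x = 0.
It is a regular singular point because x P_1(x) = p(x) = -3x - 1 and x^2 P_2(x) = q(x) = -x^2 - 3x - 8 are polynomials, hence analytic at x = 0.
p(0) = -1,  q(0) = -8.
Indicial equation: r(r-1) + p(0) r + q(0) = 0, i.e. r^2 + (p(0) - 1) r + q(0) = 0, i.e. r^2 - 2 r - 8 = 0.
Discriminant: (-2)^2 - 4(-8) = 36, so r = (2 ± 6)/2.
Solving: r_1 = 4, r_2 = -2.

indicial: r^2 - 2 r - 8 = 0; roots r_1 = 4, r_2 = -2


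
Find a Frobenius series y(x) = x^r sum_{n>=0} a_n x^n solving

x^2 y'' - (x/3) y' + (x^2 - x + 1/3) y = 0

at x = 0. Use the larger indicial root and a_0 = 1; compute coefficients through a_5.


Write in Frobenius form y'' + (p(x)/x) y' + (q(x)/x^2) y = 0:
  p(x) = -1/3,  q(x) = x^2 - x + 1/3.
Indicial equation: r(r-1) + (-1/3) r + (1/3) = 0 -> roots r_1 = 1, r_2 = 1/3.
Take r = r_1 = 1. Let y(x) = x^r sum_{n>=0} a_n x^n with a_0 = 1.
Substitute y = x^r sum a_n x^n and match x^{r+n}. The recurrence is
  D(n) a_n - 1 a_{n-1} + 1 a_{n-2} = 0,  where D(n) = (r+n)(r+n-1) + (-1/3)(r+n) + (1/3).
  a_n = [1 a_{n-1} - 1 a_{n-2}] / D(n).
Since the indicial polynomial factors as (r - r_1)(r - r_2), D(n) = (r_1 + n - r_1)(r_1 + n - r_2) = n(n + 2/3).
Evaluating step by step (a_0 = 1):
  n = 1: D(1) = 1(1 + 2/3) = 5/3; numerator = 1(1) = 1; a_1 = (1)/(5/3) = 3/5
  n = 2: D(2) = 2(2 + 2/3) = 16/3; numerator = 1(3/5) - 1(1) = -2/5; a_2 = (-2/5)/(16/3) = -3/40
  n = 3: D(3) = 3(3 + 2/3) = 11; numerator = 1(-3/40) - 1(3/5) = -27/40; a_3 = (-27/40)/(11) = -27/440
  n = 4: D(4) = 4(4 + 2/3) = 56/3; numerator = 1(-27/440) - 1(-3/40) = 3/220; a_4 = (3/220)/(56/3) = 9/12320
  n = 5: D(5) = 5(5 + 2/3) = 85/3; numerator = 1(9/12320) - 1(-27/440) = 153/2464; a_5 = (153/2464)/(85/3) = 27/12320

r = 1; a_0 = 1; a_1 = 3/5; a_2 = -3/40; a_3 = -27/440; a_4 = 9/12320; a_5 = 27/12320


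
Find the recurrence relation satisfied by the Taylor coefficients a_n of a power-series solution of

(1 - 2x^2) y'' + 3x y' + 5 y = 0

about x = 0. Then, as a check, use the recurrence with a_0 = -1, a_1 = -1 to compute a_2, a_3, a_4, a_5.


Substitute y = sum_n a_n x^n.
(1 - 2 x^2) y'' contributes (n+2)(n+1) a_{n+2} - 2 n(n-1) a_n at x^n.
3 x y'(x) contributes 3 n a_n at x^n.
5 y(x) contributes 5 a_n at x^n.
Matching x^n: (n+2)(n+1) a_{n+2} + (-2 n(n-1) + 3 n + 5) a_n = 0.
Thus a_{n+2} = (2 n(n-1) - 3 n - 5) / ((n+1)(n+2)) * a_n.

Check with a_0 = -1, a_1 = -1 (apply the recurrence for n = 0, 1, 2, 3): a_0 = -1, a_1 = -1, a_2 = 5/2, a_3 = 4/3, a_4 = -35/24, a_5 = -2/15.

a_(n+2) = (2 n(n-1) - 3 n - 5) / ((n+1)(n+2)) * a_n; check: a_0 = -1, a_1 = -1, a_2 = 5/2, a_3 = 4/3, a_4 = -35/24, a_5 = -2/15


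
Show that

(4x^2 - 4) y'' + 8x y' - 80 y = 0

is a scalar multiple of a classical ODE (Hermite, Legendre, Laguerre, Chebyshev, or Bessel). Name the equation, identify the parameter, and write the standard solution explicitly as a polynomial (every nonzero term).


All three coefficients share the factor -4; dividing through by -4 gives  (1 - x^2) y'' - 2x y' + 20 y = 0.
This matches the Legendre equation (1 - x^2) y'' - 2x y' + n(n+1) y = 0 (note the -2x y' term) with n(n+1) = 20, so n = 4; the polynomial solution is P_4(x).
With y = sum_k a_k x^k, matching x^k gives (k+2)(k+1) a_{k+2} = [k(k+1) - n(n+1)] a_k = (k - 4)(k + 5) a_k. The right side vanishes at k = 4, so the series with the parity of 4 terminates at degree 4.
Standard normalization (P_n(1) = 1): leading coefficient (2n)!/(2^n (n!)^2) = 40320/(16*576) = 35/8, so a_4 = 35/8. Work downward with a_k = (k+1)(k+2) a_{k+2} / ((k - 4)(k + 5)):
  a_2 = (3)(4)(35/8) / ((2 - 4)(2 + 5)) = (105/2)/(-14) = -15/4
  a_0 = (1)(2)(-15/4) / ((0 - 4)(0 + 5)) = (-15/2)/(-20) = 3/8
Hence P_4(x) = 35 x^4/8 - 15 x^2/4 + 3/8.

P_4(x); series = 35 x^4/8 - 15 x^2/4 + 3/8


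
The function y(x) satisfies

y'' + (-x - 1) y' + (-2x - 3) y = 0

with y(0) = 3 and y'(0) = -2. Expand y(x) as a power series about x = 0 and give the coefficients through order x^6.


Ansatz: y(x) = sum_{n>=0} a_n x^n, so y'(x) = sum_{n>=1} n a_n x^(n-1) and y''(x) = sum_{n>=2} n(n-1) a_n x^(n-2).
Substitute into P(x) y'' + Q(x) y' + R(x) y = 0 with P(x) = 1, Q(x) = -x - 1, R(x) = -2x - 3, and match powers of x.
Initial conditions: a_0 = 3, a_1 = -2.
Setting the coefficient of each power of x to zero and solving order by order (substituting the coefficients already found):
  x^0: 2 a_2 - a_1 - 3 a_0 = 0  ->  2 a_2 = a_1 + 3 a_0 = 7  ->  a_2 = 7/2
  x^1: 6 a_3 - 2 a_2 - 4 a_1 - 2 a_0 = 0  ->  6 a_3 = 2 a_2 + 4 a_1 + 2 a_0 = 5  ->  a_3 = 5/6
  x^2: 12 a_4 - 3 a_3 - 5 a_2 - 2 a_1 = 0  ->  12 a_4 = 3 a_3 + 5 a_2 + 2 a_1 = 16  ->  a_4 = 4/3
  x^3: 20 a_5 - 4 a_4 - 6 a_3 - 2 a_2 = 0  ->  20 a_5 = 4 a_4 + 6 a_3 + 2 a_2 = 52/3  ->  a_5 = 13/15
  x^4: 30 a_6 - 5 a_5 - 7 a_4 - 2 a_3 = 0  ->  30 a_6 = 5 a_5 + 7 a_4 + 2 a_3 = 46/3  ->  a_6 = 23/45
Truncated series: y(x) = 3 - 2 x + (7/2) x^2 + (5/6) x^3 + (4/3) x^4 + (13/15) x^5 + (23/45) x^6 + O(x^7).

a_0 = 3; a_1 = -2; a_2 = 7/2; a_3 = 5/6; a_4 = 4/3; a_5 = 13/15; a_6 = 23/45


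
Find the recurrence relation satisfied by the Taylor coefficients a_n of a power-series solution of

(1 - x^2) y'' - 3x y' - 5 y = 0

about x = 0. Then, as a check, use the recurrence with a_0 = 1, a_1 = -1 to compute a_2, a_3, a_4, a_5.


Substitute y = sum_n a_n x^n.
(1 - 1 x^2) y'' contributes (n+2)(n+1) a_{n+2} - n(n-1) a_n at x^n.
-3 x y'(x) contributes -3 n a_n at x^n.
-5 y(x) contributes -5 a_n at x^n.
Matching x^n: (n+2)(n+1) a_{n+2} + (-n(n-1) - 3 n - 5) a_n = 0.
Thus a_{n+2} = (n(n-1) + 3 n + 5) / ((n+1)(n+2)) * a_n.

Check with a_0 = 1, a_1 = -1 (apply the recurrence for n = 0, 1, 2, 3): a_0 = 1, a_1 = -1, a_2 = 5/2, a_3 = -4/3, a_4 = 65/24, a_5 = -4/3.

a_(n+2) = (n(n-1) + 3 n + 5) / ((n+1)(n+2)) * a_n; check: a_0 = 1, a_1 = -1, a_2 = 5/2, a_3 = -4/3, a_4 = 65/24, a_5 = -4/3


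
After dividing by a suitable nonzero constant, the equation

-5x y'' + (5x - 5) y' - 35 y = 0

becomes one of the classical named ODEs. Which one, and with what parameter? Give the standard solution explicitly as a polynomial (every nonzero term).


All three coefficients share the factor -5; dividing through by -5 gives  x y'' + (1 - x) y' + 7 y = 0.
This matches the Laguerre equation x y'' + (1 - x) y' + n y = 0 with n = 7; the polynomial solution is L_7(x).
With y = sum_k a_k x^k, matching x^k gives (k+1)k a_{k+1} + (k+1) a_{k+1} - k a_k + n a_k = 0, i.e. (k+1)^2 a_{k+1} = (k - n) a_k = (k - 7) a_k. The right side vanishes at k = 7, so the series terminates at degree 7.
Standard normalization L_n(0) = 1 gives a_0 = 1. Work upward with a_{k+1} = (k - 7) a_k / (k+1)^2:
  a_1 = (0 - 7)(1) / 1^2 = -7/1 = -7
  a_2 = (1 - 7)(-7) / 2^2 = 42/4 = 21/2
  a_3 = (2 - 7)(21/2) / 3^2 = (-105/2)/9 = -35/6
  a_4 = (3 - 7)(-35/6) / 4^2 = (70/3)/16 = 35/24
  a_5 = (4 - 7)(35/24) / 5^2 = (-35/8)/25 = -7/40
  a_6 = (5 - 7)(-7/40) / 6^2 = (7/20)/36 = 7/720
  a_7 = (6 - 7)(7/720) / 7^2 = (-7/720)/49 = -1/5040
Hence L_7(x) = -x^7/5040 + 7 x^6/720 - 7 x^5/40 + 35 x^4/24 - 35 x^3/6 + 21 x^2/2 - 7 x + 1.

L_7(x); series = -x^7/5040 + 7 x^6/720 - 7 x^5/40 + 35 x^4/24 - 35 x^3/6 + 21 x^2/2 - 7 x + 1


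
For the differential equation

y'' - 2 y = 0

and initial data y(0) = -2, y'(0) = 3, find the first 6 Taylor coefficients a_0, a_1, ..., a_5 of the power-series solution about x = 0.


Ansatz: y(x) = sum_{n>=0} a_n x^n, so y'(x) = sum_{n>=1} n a_n x^(n-1) and y''(x) = sum_{n>=2} n(n-1) a_n x^(n-2).
Substitute into P(x) y'' + Q(x) y' + R(x) y = 0 with P(x) = 1, Q(x) = 0, R(x) = -2, and match powers of x.
Initial conditions: a_0 = -2, a_1 = 3.
Setting the coefficient of each power of x to zero and solving order by order (substituting the coefficients already found):
  x^0: 2 a_2 - 2 a_0 = 0  ->  2 a_2 = 2 a_0 = -4  ->  a_2 = -2
  x^1: 6 a_3 - 2 a_1 = 0  ->  6 a_3 = 2 a_1 = 6  ->  a_3 = 1
  x^2: 12 a_4 - 2 a_2 = 0  ->  12 a_4 = 2 a_2 = -4  ->  a_4 = -1/3
  x^3: 20 a_5 - 2 a_3 = 0  ->  20 a_5 = 2 a_3 = 2  ->  a_5 = 1/10
Truncated series: y(x) = -2 + 3 x - 2 x^2 + x^3 - (1/3) x^4 + (1/10) x^5 + O(x^6).

a_0 = -2; a_1 = 3; a_2 = -2; a_3 = 1; a_4 = -1/3; a_5 = 1/10


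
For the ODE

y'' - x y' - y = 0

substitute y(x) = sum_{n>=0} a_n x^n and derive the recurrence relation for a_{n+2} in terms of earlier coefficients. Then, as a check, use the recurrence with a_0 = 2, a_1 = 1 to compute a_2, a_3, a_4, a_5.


Substitute y = sum_n a_n x^n.
y''(x) has coefficient (n+2)(n+1) a_{n+2} at x^n;
-x y'(x) has coefficient -n a_n at x^n (shift);
-y(x) has coefficient -1 a_n at x^n.
Matching x^n: (n+2)(n+1) a_{n+2} + (-n - 1) a_n = 0.
Thus a_{n+2} = (n + 1) / ((n+1)(n+2)) * a_n.

Check with a_0 = 2, a_1 = 1 (apply the recurrence for n = 0, 1, 2, 3): a_0 = 2, a_1 = 1, a_2 = 1, a_3 = 1/3, a_4 = 1/4, a_5 = 1/15.

a_(n+2) = (n + 1) / ((n+1)(n+2)) * a_n; check: a_0 = 2, a_1 = 1, a_2 = 1, a_3 = 1/3, a_4 = 1/4, a_5 = 1/15


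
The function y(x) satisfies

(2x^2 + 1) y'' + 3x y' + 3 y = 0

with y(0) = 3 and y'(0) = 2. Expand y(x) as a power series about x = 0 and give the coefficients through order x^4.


Ansatz: y(x) = sum_{n>=0} a_n x^n, so y'(x) = sum_{n>=1} n a_n x^(n-1) and y''(x) = sum_{n>=2} n(n-1) a_n x^(n-2).
Substitute into P(x) y'' + Q(x) y' + R(x) y = 0 with P(x) = 2x^2 + 1, Q(x) = 3x, R(x) = 3, and match powers of x.
Initial conditions: a_0 = 3, a_1 = 2.
Setting the coefficient of each power of x to zero and solving order by order (substituting the coefficients already found):
  x^0: 2 a_2 + 3 a_0 = 0  ->  2 a_2 = -3 a_0 = -9  ->  a_2 = -9/2
  x^1: 6 a_3 + 6 a_1 = 0  ->  6 a_3 = -6 a_1 = -12  ->  a_3 = -2
  x^2: 12 a_4 + 13 a_2 = 0  ->  12 a_4 = -13 a_2 = 117/2  ->  a_4 = 39/8
Truncated series: y(x) = 3 + 2 x - (9/2) x^2 - 2 x^3 + (39/8) x^4 + O(x^5).

a_0 = 3; a_1 = 2; a_2 = -9/2; a_3 = -2; a_4 = 39/8


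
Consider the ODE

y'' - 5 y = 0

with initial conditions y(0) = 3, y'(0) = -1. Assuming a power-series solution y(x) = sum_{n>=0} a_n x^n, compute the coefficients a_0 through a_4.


Ansatz: y(x) = sum_{n>=0} a_n x^n, so y'(x) = sum_{n>=1} n a_n x^(n-1) and y''(x) = sum_{n>=2} n(n-1) a_n x^(n-2).
Substitute into P(x) y'' + Q(x) y' + R(x) y = 0 with P(x) = 1, Q(x) = 0, R(x) = -5, and match powers of x.
Initial conditions: a_0 = 3, a_1 = -1.
Setting the coefficient of each power of x to zero and solving order by order (substituting the coefficients already found):
  x^0: 2 a_2 - 5 a_0 = 0  ->  2 a_2 = 5 a_0 = 15  ->  a_2 = 15/2
  x^1: 6 a_3 - 5 a_1 = 0  ->  6 a_3 = 5 a_1 = -5  ->  a_3 = -5/6
  x^2: 12 a_4 - 5 a_2 = 0  ->  12 a_4 = 5 a_2 = 75/2  ->  a_4 = 25/8
Truncated series: y(x) = 3 - x + (15/2) x^2 - (5/6) x^3 + (25/8) x^4 + O(x^5).

a_0 = 3; a_1 = -1; a_2 = 15/2; a_3 = -5/6; a_4 = 25/8


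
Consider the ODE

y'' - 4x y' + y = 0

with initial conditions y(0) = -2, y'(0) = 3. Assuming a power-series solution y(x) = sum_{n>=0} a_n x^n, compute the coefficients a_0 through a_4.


Ansatz: y(x) = sum_{n>=0} a_n x^n, so y'(x) = sum_{n>=1} n a_n x^(n-1) and y''(x) = sum_{n>=2} n(n-1) a_n x^(n-2).
Substitute into P(x) y'' + Q(x) y' + R(x) y = 0 with P(x) = 1, Q(x) = -4x, R(x) = 1, and match powers of x.
Initial conditions: a_0 = -2, a_1 = 3.
Setting the coefficient of each power of x to zero and solving order by order (substituting the coefficients already found):
  x^0: 2 a_2 + a_0 = 0  ->  2 a_2 = -a_0 = 2  ->  a_2 = 1
  x^1: 6 a_3 - 3 a_1 = 0  ->  6 a_3 = 3 a_1 = 9  ->  a_3 = 3/2
  x^2: 12 a_4 - 7 a_2 = 0  ->  12 a_4 = 7 a_2 = 7  ->  a_4 = 7/12
Truncated series: y(x) = -2 + 3 x + x^2 + (3/2) x^3 + (7/12) x^4 + O(x^5).

a_0 = -2; a_1 = 3; a_2 = 1; a_3 = 3/2; a_4 = 7/12


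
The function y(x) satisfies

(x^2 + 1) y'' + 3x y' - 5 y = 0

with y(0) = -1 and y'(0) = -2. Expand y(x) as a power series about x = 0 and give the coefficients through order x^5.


Ansatz: y(x) = sum_{n>=0} a_n x^n, so y'(x) = sum_{n>=1} n a_n x^(n-1) and y''(x) = sum_{n>=2} n(n-1) a_n x^(n-2).
Substitute into P(x) y'' + Q(x) y' + R(x) y = 0 with P(x) = x^2 + 1, Q(x) = 3x, R(x) = -5, and match powers of x.
Initial conditions: a_0 = -1, a_1 = -2.
Setting the coefficient of each power of x to zero and solving order by order (substituting the coefficients already found):
  x^0: 2 a_2 - 5 a_0 = 0  ->  2 a_2 = 5 a_0 = -5  ->  a_2 = -5/2
  x^1: 6 a_3 - 2 a_1 = 0  ->  6 a_3 = 2 a_1 = -4  ->  a_3 = -2/3
  x^2: 12 a_4 + 3 a_2 = 0  ->  12 a_4 = -3 a_2 = 15/2  ->  a_4 = 5/8
  x^3: 20 a_5 + 10 a_3 = 0  ->  20 a_5 = -10 a_3 = 20/3  ->  a_5 = 1/3
Truncated series: y(x) = -1 - 2 x - (5/2) x^2 - (2/3) x^3 + (5/8) x^4 + (1/3) x^5 + O(x^6).

a_0 = -1; a_1 = -2; a_2 = -5/2; a_3 = -2/3; a_4 = 5/8; a_5 = 1/3


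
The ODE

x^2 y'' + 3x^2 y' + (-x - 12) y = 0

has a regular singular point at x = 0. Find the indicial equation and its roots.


Divide by x^2 to reach normal form y'' + P_1(x) y' + P_2(x) y = 0 with P_1(x) = 3 and P_2(x) = -1/x - 12/x^2.
x = 0 is a singular point because the y-coefficient -1/x - 12/x^2 has a pole at x = 0.
It is a regular singular point because x P_1(x) = p(x) = 3x and x^2 P_2(x) = q(x) = -x - 12 are polynomials, hence analytic at x = 0.
p(0) = 0,  q(0) = -12.
Indicial equation: r(r-1) + p(0) r + q(0) = 0, i.e. r^2 + (p(0) - 1) r + q(0) = 0, i.e. r^2 - 1 r - 12 = 0.
Discriminant: (-1)^2 - 4(-12) = 49, so r = (1 ± 7)/2.
Solving: r_1 = 4, r_2 = -3.

indicial: r^2 - 1 r - 12 = 0; roots r_1 = 4, r_2 = -3


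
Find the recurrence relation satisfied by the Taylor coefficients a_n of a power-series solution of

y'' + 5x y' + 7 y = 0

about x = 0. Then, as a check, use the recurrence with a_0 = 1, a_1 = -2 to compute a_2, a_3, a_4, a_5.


Substitute y = sum_n a_n x^n.
y''(x) has coefficient (n+2)(n+1) a_{n+2} at x^n;
5 x y'(x) has coefficient 5 n a_n at x^n (shift);
7 y(x) has coefficient 7 a_n at x^n.
Matching x^n: (n+2)(n+1) a_{n+2} + (5n + 7) a_n = 0.
Thus a_{n+2} = (-5n - 7) / ((n+1)(n+2)) * a_n.

Check with a_0 = 1, a_1 = -2 (apply the recurrence for n = 0, 1, 2, 3): a_0 = 1, a_1 = -2, a_2 = -7/2, a_3 = 4, a_4 = 119/24, a_5 = -22/5.

a_(n+2) = (-5n - 7) / ((n+1)(n+2)) * a_n; check: a_0 = 1, a_1 = -2, a_2 = -7/2, a_3 = 4, a_4 = 119/24, a_5 = -22/5


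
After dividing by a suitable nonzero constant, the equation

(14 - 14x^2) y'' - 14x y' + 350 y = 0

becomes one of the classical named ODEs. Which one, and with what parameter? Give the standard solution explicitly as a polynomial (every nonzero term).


All three coefficients share the factor 14; dividing through by 14 gives  (1 - x^2) y'' - x y' + 25 y = 0.
This matches the Chebyshev equation (1 - x^2) y'' - x y' + n^2 y = 0 (note the -x y' term, not -2x y') with n^2 = 25, so n = 5; the polynomial solution is T_5(x).
With y = sum_k a_k x^k, matching x^k gives (k+2)(k+1) a_{k+2} = (k^2 - n^2) a_k = (k - 5)(k + 5) a_k. The right side vanishes at k = 5, so the series with the parity of 5 terminates at degree 5.
Standard normalization: leading coefficient of T_n is 2^(n-1), so a_5 = 2^4 = 16. Work downward with a_k = (k+1)(k+2) a_{k+2} / ((k - 5)(k + 5)):
  a_3 = (4)(5)(16) / ((3 - 5)(3 + 5)) = 320/(-16) = -20
  a_1 = (2)(3)(-20) / ((1 - 5)(1 + 5)) = -120/(-24) = 5
Hence T_5(x) = 16 x^5 - 20 x^3 + 5 x.

T_5(x); series = 16 x^5 - 20 x^3 + 5 x


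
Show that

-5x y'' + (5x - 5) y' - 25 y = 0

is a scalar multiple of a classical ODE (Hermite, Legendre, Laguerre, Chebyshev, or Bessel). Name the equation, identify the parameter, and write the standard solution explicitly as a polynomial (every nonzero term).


All three coefficients share the factor -5; dividing through by -5 gives  x y'' + (1 - x) y' + 5 y = 0.
This matches the Laguerre equation x y'' + (1 - x) y' + n y = 0 with n = 5; the polynomial solution is L_5(x).
With y = sum_k a_k x^k, matching x^k gives (k+1)k a_{k+1} + (k+1) a_{k+1} - k a_k + n a_k = 0, i.e. (k+1)^2 a_{k+1} = (k - n) a_k = (k - 5) a_k. The right side vanishes at k = 5, so the series terminates at degree 5.
Standard normalization L_n(0) = 1 gives a_0 = 1. Work upward with a_{k+1} = (k - 5) a_k / (k+1)^2:
  a_1 = (0 - 5)(1) / 1^2 = -5/1 = -5
  a_2 = (1 - 5)(-5) / 2^2 = 20/4 = 5
  a_3 = (2 - 5)(5) / 3^2 = -15/9 = -5/3
  a_4 = (3 - 5)(-5/3) / 4^2 = (10/3)/16 = 5/24
  a_5 = (4 - 5)(5/24) / 5^2 = (-5/24)/25 = -1/120
Hence L_5(x) = -x^5/120 + 5 x^4/24 - 5 x^3/3 + 5 x^2 - 5 x + 1.

L_5(x); series = -x^5/120 + 5 x^4/24 - 5 x^3/3 + 5 x^2 - 5 x + 1


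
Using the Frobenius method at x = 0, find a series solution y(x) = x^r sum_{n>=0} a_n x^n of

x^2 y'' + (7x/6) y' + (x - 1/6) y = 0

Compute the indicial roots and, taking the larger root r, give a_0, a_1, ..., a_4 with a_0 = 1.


Write in Frobenius form y'' + (p(x)/x) y' + (q(x)/x^2) y = 0:
  p(x) = 7/6,  q(x) = x - 1/6.
Indicial equation: r(r-1) + (7/6) r + (-1/6) = 0 -> roots r_1 = 1/3, r_2 = -1/2.
Take r = r_1 = 1/3. Let y(x) = x^r sum_{n>=0} a_n x^n with a_0 = 1.
Substitute y = x^r sum a_n x^n and match x^{r+n}. The recurrence is
  D(n) a_n + 1 a_{n-1} = 0,  where D(n) = (r+n)(r+n-1) + (7/6)(r+n) + (-1/6).
  a_n = -1 / D(n) * a_{n-1}.
Since the indicial polynomial factors as (r - r_1)(r - r_2), D(n) = (r_1 + n - r_1)(r_1 + n - r_2) = n(n + 5/6).
Evaluating step by step (a_0 = 1):
  n = 1: D(1) = 1(1 + 5/6) = 11/6; numerator = -1(1) = -1; a_1 = (-1)/(11/6) = -6/11
  n = 2: D(2) = 2(2 + 5/6) = 17/3; numerator = -1(-6/11) = 6/11; a_2 = (6/11)/(17/3) = 18/187
  n = 3: D(3) = 3(3 + 5/6) = 23/2; numerator = -1(18/187) = -18/187; a_3 = (-18/187)/(23/2) = -36/4301
  n = 4: D(4) = 4(4 + 5/6) = 58/3; numerator = -1(-36/4301) = 36/4301; a_4 = (36/4301)/(58/3) = 54/124729

r = 1/3; a_0 = 1; a_1 = -6/11; a_2 = 18/187; a_3 = -36/4301; a_4 = 54/124729


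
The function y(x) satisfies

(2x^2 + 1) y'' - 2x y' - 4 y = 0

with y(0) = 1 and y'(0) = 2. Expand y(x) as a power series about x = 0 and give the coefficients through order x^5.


Ansatz: y(x) = sum_{n>=0} a_n x^n, so y'(x) = sum_{n>=1} n a_n x^(n-1) and y''(x) = sum_{n>=2} n(n-1) a_n x^(n-2).
Substitute into P(x) y'' + Q(x) y' + R(x) y = 0 with P(x) = 2x^2 + 1, Q(x) = -2x, R(x) = -4, and match powers of x.
Initial conditions: a_0 = 1, a_1 = 2.
Setting the coefficient of each power of x to zero and solving order by order (substituting the coefficients already found):
  x^0: 2 a_2 - 4 a_0 = 0  ->  2 a_2 = 4 a_0 = 4  ->  a_2 = 2
  x^1: 6 a_3 - 6 a_1 = 0  ->  6 a_3 = 6 a_1 = 12  ->  a_3 = 2
  x^2: 12 a_4 - 4 a_2 = 0  ->  12 a_4 = 4 a_2 = 8  ->  a_4 = 2/3
  x^3: 20 a_5 + 2 a_3 = 0  ->  20 a_5 = -2 a_3 = -4  ->  a_5 = -1/5
Truncated series: y(x) = 1 + 2 x + 2 x^2 + 2 x^3 + (2/3) x^4 - (1/5) x^5 + O(x^6).

a_0 = 1; a_1 = 2; a_2 = 2; a_3 = 2; a_4 = 2/3; a_5 = -1/5


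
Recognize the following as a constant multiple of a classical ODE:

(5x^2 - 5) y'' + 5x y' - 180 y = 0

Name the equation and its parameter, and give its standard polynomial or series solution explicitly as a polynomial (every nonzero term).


All three coefficients share the factor -5; dividing through by -5 gives  (1 - x^2) y'' - x y' + 36 y = 0.
This matches the Chebyshev equation (1 - x^2) y'' - x y' + n^2 y = 0 (note the -x y' term, not -2x y') with n^2 = 36, so n = 6; the polynomial solution is T_6(x).
With y = sum_k a_k x^k, matching x^k gives (k+2)(k+1) a_{k+2} = (k^2 - n^2) a_k = (k - 6)(k + 6) a_k. The right side vanishes at k = 6, so the series with the parity of 6 terminates at degree 6.
Standard normalization: leading coefficient of T_n is 2^(n-1), so a_6 = 2^5 = 32. Work downward with a_k = (k+1)(k+2) a_{k+2} / ((k - 6)(k + 6)):
  a_4 = (5)(6)(32) / ((4 - 6)(4 + 6)) = 960/(-20) = -48
  a_2 = (3)(4)(-48) / ((2 - 6)(2 + 6)) = -576/(-32) = 18
  a_0 = (1)(2)(18) / ((0 - 6)(0 + 6)) = 36/(-36) = -1
Hence T_6(x) = 32 x^6 - 48 x^4 + 18 x^2 - 1.

T_6(x); series = 32 x^6 - 48 x^4 + 18 x^2 - 1


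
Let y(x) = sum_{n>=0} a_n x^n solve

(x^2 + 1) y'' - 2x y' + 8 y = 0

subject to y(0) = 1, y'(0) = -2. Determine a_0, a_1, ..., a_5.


Ansatz: y(x) = sum_{n>=0} a_n x^n, so y'(x) = sum_{n>=1} n a_n x^(n-1) and y''(x) = sum_{n>=2} n(n-1) a_n x^(n-2).
Substitute into P(x) y'' + Q(x) y' + R(x) y = 0 with P(x) = x^2 + 1, Q(x) = -2x, R(x) = 8, and match powers of x.
Initial conditions: a_0 = 1, a_1 = -2.
Setting the coefficient of each power of x to zero and solving order by order (substituting the coefficients already found):
  x^0: 2 a_2 + 8 a_0 = 0  ->  2 a_2 = -8 a_0 = -8  ->  a_2 = -4
  x^1: 6 a_3 + 6 a_1 = 0  ->  6 a_3 = -6 a_1 = 12  ->  a_3 = 2
  x^2: 12 a_4 + 6 a_2 = 0  ->  12 a_4 = -6 a_2 = 24  ->  a_4 = 2
  x^3: 20 a_5 + 8 a_3 = 0  ->  20 a_5 = -8 a_3 = -16  ->  a_5 = -4/5
Truncated series: y(x) = 1 - 2 x - 4 x^2 + 2 x^3 + 2 x^4 - (4/5) x^5 + O(x^6).

a_0 = 1; a_1 = -2; a_2 = -4; a_3 = 2; a_4 = 2; a_5 = -4/5


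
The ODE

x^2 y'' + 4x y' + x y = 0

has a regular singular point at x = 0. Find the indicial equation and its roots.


Divide by x^2 to reach normal form y'' + P_1(x) y' + P_2(x) y = 0 with P_1(x) = 4/x and P_2(x) = 1/x.
x = 0 is a singular point because the y'-coefficient 4/x has a pole at x = 0 and the y-coefficient 1/x has a pole at x = 0.
It is a regular singular point because x P_1(x) = p(x) = 4 and x^2 P_2(x) = q(x) = x are polynomials, hence analytic at x = 0.
p(0) = 4,  q(0) = 0.
Indicial equation: r(r-1) + p(0) r + q(0) = 0, i.e. r^2 + (p(0) - 1) r + q(0) = 0, i.e. r^2 + 3 r = 0.
Discriminant: (3)^2 - 4(0) = 9, so r = (-3 ± 3)/2.
Solving: r_1 = 0, r_2 = -3.

indicial: r^2 + 3 r = 0; roots r_1 = 0, r_2 = -3


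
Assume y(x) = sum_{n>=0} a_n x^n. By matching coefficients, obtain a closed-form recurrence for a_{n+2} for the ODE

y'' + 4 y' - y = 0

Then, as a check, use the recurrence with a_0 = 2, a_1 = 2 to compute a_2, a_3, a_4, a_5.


Substitute y = sum_n a_n x^n.
y''(x) has coefficient (n+2)(n+1) a_{n+2} at x^n;
4 y'(x) has coefficient 4 (n+1) a_{n+1} at x^n;
-y(x) has coefficient -1 a_n at x^n.
Matching x^n: (n+2)(n+1) a_{n+2} + 4 (n+1) a_{n+1} - 1 a_n = 0.
Thus a_{n+2} = [-4 (n+1) a_{n+1} + 1 a_n] / ((n+1)(n+2)).

Check with a_0 = 2, a_1 = 2 (apply the recurrence for n = 0, 1, 2, 3): a_0 = 2, a_1 = 2, a_2 = -3, a_3 = 13/3, a_4 = -55/12, a_5 = 233/60.

a_(n+2) = [-4 (n+1) a_(n+1) + 1 a_n] / ((n+1)(n+2)); check: a_0 = 2, a_1 = 2, a_2 = -3, a_3 = 13/3, a_4 = -55/12, a_5 = 233/60


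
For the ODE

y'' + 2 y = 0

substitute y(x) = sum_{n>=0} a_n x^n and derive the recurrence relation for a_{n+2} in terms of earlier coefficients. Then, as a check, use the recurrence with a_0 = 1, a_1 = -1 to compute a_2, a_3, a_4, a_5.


Substitute y = sum_n a_n x^n into y'' + (const) y = 0.
y''(x) = sum_{n>=0} (n+2)(n+1) a_{n+2} x^n.
The ODE becomes sum_n [(n+2)(n+1) a_{n+2} + 2 a_n] x^n = 0.
Setting each coefficient to zero gives the recurrence:
  (n+2)(n+1) a_{n+2} + 2 a_n = 0,
  a_{n+2} = -2 / ((n+1)(n+2)) a_n.

Check with a_0 = 1, a_1 = -1 (apply the recurrence for n = 0, 1, 2, 3): a_0 = 1, a_1 = -1, a_2 = -1, a_3 = 1/3, a_4 = 1/6, a_5 = -1/30.

a_{n+2} = -2/((n+1)(n+2)) * a_n; check: a_0 = 1, a_1 = -1, a_2 = -1, a_3 = 1/3, a_4 = 1/6, a_5 = -1/30


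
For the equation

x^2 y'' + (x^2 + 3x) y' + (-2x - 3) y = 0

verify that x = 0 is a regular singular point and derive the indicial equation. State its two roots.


Divide by x^2 to reach normal form y'' + P_1(x) y' + P_2(x) y = 0 with P_1(x) = 1 + 3/x and P_2(x) = -2/x - 3/x^2.
x = 0 is a singular point because the y'-coefficient 1 + 3/x has a pole at x = 0 and the y-coefficient -2/x - 3/x^2 has a pole at x = 0.
It is a regular singular point because x P_1(x) = p(x) = x + 3 and x^2 P_2(x) = q(x) = -2x - 3 are polynomials, hence analytic at x = 0.
p(0) = 3,  q(0) = -3.
Indicial equation: r(r-1) + p(0) r + q(0) = 0, i.e. r^2 + (p(0) - 1) r + q(0) = 0, i.e. r^2 + 2 r - 3 = 0.
Discriminant: (2)^2 - 4(-3) = 16, so r = (-2 ± 4)/2.
Solving: r_1 = 1, r_2 = -3.

indicial: r^2 + 2 r - 3 = 0; roots r_1 = 1, r_2 = -3


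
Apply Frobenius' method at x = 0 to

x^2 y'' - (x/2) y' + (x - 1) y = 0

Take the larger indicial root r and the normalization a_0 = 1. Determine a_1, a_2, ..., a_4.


Write in Frobenius form y'' + (p(x)/x) y' + (q(x)/x^2) y = 0:
  p(x) = -1/2,  q(x) = x - 1.
Indicial equation: r(r-1) + (-1/2) r + (-1) = 0 -> roots r_1 = 2, r_2 = -1/2.
Take r = r_1 = 2. Let y(x) = x^r sum_{n>=0} a_n x^n with a_0 = 1.
Substitute y = x^r sum a_n x^n and match x^{r+n}. The recurrence is
  D(n) a_n + 1 a_{n-1} = 0,  where D(n) = (r+n)(r+n-1) + (-1/2)(r+n) + (-1).
  a_n = -1 / D(n) * a_{n-1}.
Since the indicial polynomial factors as (r - r_1)(r - r_2), D(n) = (r_1 + n - r_1)(r_1 + n - r_2) = n(n + 5/2).
Evaluating step by step (a_0 = 1):
  n = 1: D(1) = 1(1 + 5/2) = 7/2; numerator = -1(1) = -1; a_1 = (-1)/(7/2) = -2/7
  n = 2: D(2) = 2(2 + 5/2) = 9; numerator = -1(-2/7) = 2/7; a_2 = (2/7)/(9) = 2/63
  n = 3: D(3) = 3(3 + 5/2) = 33/2; numerator = -1(2/63) = -2/63; a_3 = (-2/63)/(33/2) = -4/2079
  n = 4: D(4) = 4(4 + 5/2) = 26; numerator = -1(-4/2079) = 4/2079; a_4 = (4/2079)/(26) = 2/27027

r = 2; a_0 = 1; a_1 = -2/7; a_2 = 2/63; a_3 = -4/2079; a_4 = 2/27027


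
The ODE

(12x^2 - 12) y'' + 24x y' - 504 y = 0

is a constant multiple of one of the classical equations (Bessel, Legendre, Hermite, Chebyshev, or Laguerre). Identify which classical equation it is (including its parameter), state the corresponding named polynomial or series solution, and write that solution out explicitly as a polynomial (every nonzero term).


All three coefficients share the factor -12; dividing through by -12 gives  (1 - x^2) y'' - 2x y' + 42 y = 0.
This matches the Legendre equation (1 - x^2) y'' - 2x y' + n(n+1) y = 0 (note the -2x y' term) with n(n+1) = 42, so n = 6; the polynomial solution is P_6(x).
With y = sum_k a_k x^k, matching x^k gives (k+2)(k+1) a_{k+2} = [k(k+1) - n(n+1)] a_k = (k - 6)(k + 7) a_k. The right side vanishes at k = 6, so the series with the parity of 6 terminates at degree 6.
Standard normalization (P_n(1) = 1): leading coefficient (2n)!/(2^n (n!)^2) = 479001600/(64*518400) = 231/16, so a_6 = 231/16. Work downward with a_k = (k+1)(k+2) a_{k+2} / ((k - 6)(k + 7)):
  a_4 = (5)(6)(231/16) / ((4 - 6)(4 + 7)) = (3465/8)/(-22) = -315/16
  a_2 = (3)(4)(-315/16) / ((2 - 6)(2 + 7)) = (-945/4)/(-36) = 105/16
  a_0 = (1)(2)(105/16) / ((0 - 6)(0 + 7)) = (105/8)/(-42) = -5/16
Hence P_6(x) = 231 x^6/16 - 315 x^4/16 + 105 x^2/16 - 5/16.

P_6(x); series = 231 x^6/16 - 315 x^4/16 + 105 x^2/16 - 5/16


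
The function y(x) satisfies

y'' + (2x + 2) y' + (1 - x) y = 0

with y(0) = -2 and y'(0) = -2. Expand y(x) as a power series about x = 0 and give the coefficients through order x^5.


Ansatz: y(x) = sum_{n>=0} a_n x^n, so y'(x) = sum_{n>=1} n a_n x^(n-1) and y''(x) = sum_{n>=2} n(n-1) a_n x^(n-2).
Substitute into P(x) y'' + Q(x) y' + R(x) y = 0 with P(x) = 1, Q(x) = 2x + 2, R(x) = 1 - x, and match powers of x.
Initial conditions: a_0 = -2, a_1 = -2.
Setting the coefficient of each power of x to zero and solving order by order (substituting the coefficients already found):
  x^0: 2 a_2 + 2 a_1 + a_0 = 0  ->  2 a_2 = -2 a_1 - a_0 = 6  ->  a_2 = 3
  x^1: 6 a_3 + 4 a_2 + 3 a_1 - a_0 = 0  ->  6 a_3 = -4 a_2 - 3 a_1 + a_0 = -8  ->  a_3 = -4/3
  x^2: 12 a_4 + 6 a_3 + 5 a_2 - a_1 = 0  ->  12 a_4 = -6 a_3 - 5 a_2 + a_1 = -9  ->  a_4 = -3/4
  x^3: 20 a_5 + 8 a_4 + 7 a_3 - a_2 = 0  ->  20 a_5 = -8 a_4 - 7 a_3 + a_2 = 55/3  ->  a_5 = 11/12
Truncated series: y(x) = -2 - 2 x + 3 x^2 - (4/3) x^3 - (3/4) x^4 + (11/12) x^5 + O(x^6).

a_0 = -2; a_1 = -2; a_2 = 3; a_3 = -4/3; a_4 = -3/4; a_5 = 11/12


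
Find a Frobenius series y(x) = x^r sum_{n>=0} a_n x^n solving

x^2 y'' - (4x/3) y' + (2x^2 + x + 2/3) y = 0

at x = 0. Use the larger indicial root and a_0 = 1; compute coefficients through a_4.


Write in Frobenius form y'' + (p(x)/x) y' + (q(x)/x^2) y = 0:
  p(x) = -4/3,  q(x) = 2x^2 + x + 2/3.
Indicial equation: r(r-1) + (-4/3) r + (2/3) = 0 -> roots r_1 = 2, r_2 = 1/3.
Take r = r_1 = 2. Let y(x) = x^r sum_{n>=0} a_n x^n with a_0 = 1.
Substitute y = x^r sum a_n x^n and match x^{r+n}. The recurrence is
  D(n) a_n + 1 a_{n-1} + 2 a_{n-2} = 0,  where D(n) = (r+n)(r+n-1) + (-4/3)(r+n) + (2/3).
  a_n = [-1 a_{n-1} - 2 a_{n-2}] / D(n).
Since the indicial polynomial factors as (r - r_1)(r - r_2), D(n) = (r_1 + n - r_1)(r_1 + n - r_2) = n(n + 5/3).
Evaluating step by step (a_0 = 1):
  n = 1: D(1) = 1(1 + 5/3) = 8/3; numerator = -1(1) = -1; a_1 = (-1)/(8/3) = -3/8
  n = 2: D(2) = 2(2 + 5/3) = 22/3; numerator = -1(-3/8) - 2(1) = -13/8; a_2 = (-13/8)/(22/3) = -39/176
  n = 3: D(3) = 3(3 + 5/3) = 14; numerator = -1(-39/176) - 2(-3/8) = 171/176; a_3 = (171/176)/(14) = 171/2464
  n = 4: D(4) = 4(4 + 5/3) = 68/3; numerator = -1(171/2464) - 2(-39/176) = 921/2464; a_4 = (921/2464)/(68/3) = 2763/167552

r = 2; a_0 = 1; a_1 = -3/8; a_2 = -39/176; a_3 = 171/2464; a_4 = 2763/167552


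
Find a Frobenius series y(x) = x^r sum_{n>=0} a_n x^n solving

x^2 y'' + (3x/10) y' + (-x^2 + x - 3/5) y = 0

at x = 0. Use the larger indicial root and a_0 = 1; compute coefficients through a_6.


Write in Frobenius form y'' + (p(x)/x) y' + (q(x)/x^2) y = 0:
  p(x) = 3/10,  q(x) = -x^2 + x - 3/5.
Indicial equation: r(r-1) + (3/10) r + (-3/5) = 0 -> roots r_1 = 6/5, r_2 = -1/2.
Take r = r_1 = 6/5. Let y(x) = x^r sum_{n>=0} a_n x^n with a_0 = 1.
Substitute y = x^r sum a_n x^n and match x^{r+n}. The recurrence is
  D(n) a_n + 1 a_{n-1} - 1 a_{n-2} = 0,  where D(n) = (r+n)(r+n-1) + (3/10)(r+n) + (-3/5).
  a_n = [-1 a_{n-1} + 1 a_{n-2}] / D(n).
Since the indicial polynomial factors as (r - r_1)(r - r_2), D(n) = (r_1 + n - r_1)(r_1 + n - r_2) = n(n + 17/10).
Evaluating step by step (a_0 = 1):
  n = 1: D(1) = 1(1 + 17/10) = 27/10; numerator = -1(1) = -1; a_1 = (-1)/(27/10) = -10/27
  n = 2: D(2) = 2(2 + 17/10) = 37/5; numerator = -1(-10/27) + 1(1) = 37/27; a_2 = (37/27)/(37/5) = 5/27
  n = 3: D(3) = 3(3 + 17/10) = 141/10; numerator = -1(5/27) + 1(-10/27) = -5/9; a_3 = (-5/9)/(141/10) = -50/1269
  n = 4: D(4) = 4(4 + 17/10) = 114/5; numerator = -1(-50/1269) + 1(5/27) = 95/423; a_4 = (95/423)/(114/5) = 25/2538
  n = 5: D(5) = 5(5 + 17/10) = 67/2; numerator = -1(25/2538) + 1(-50/1269) = -125/2538; a_5 = (-125/2538)/(67/2) = -125/85023
  n = 6: D(6) = 6(6 + 17/10) = 231/5; numerator = -1(-125/85023) + 1(25/2538) = 1925/170046; a_6 = (1925/170046)/(231/5) = 125/510138

r = 6/5; a_0 = 1; a_1 = -10/27; a_2 = 5/27; a_3 = -50/1269; a_4 = 25/2538; a_5 = -125/85023; a_6 = 125/510138


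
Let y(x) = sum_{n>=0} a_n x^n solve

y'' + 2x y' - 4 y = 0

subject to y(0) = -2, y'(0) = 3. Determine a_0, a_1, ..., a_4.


Ansatz: y(x) = sum_{n>=0} a_n x^n, so y'(x) = sum_{n>=1} n a_n x^(n-1) and y''(x) = sum_{n>=2} n(n-1) a_n x^(n-2).
Substitute into P(x) y'' + Q(x) y' + R(x) y = 0 with P(x) = 1, Q(x) = 2x, R(x) = -4, and match powers of x.
Initial conditions: a_0 = -2, a_1 = 3.
Setting the coefficient of each power of x to zero and solving order by order (substituting the coefficients already found):
  x^0: 2 a_2 - 4 a_0 = 0  ->  2 a_2 = 4 a_0 = -8  ->  a_2 = -4
  x^1: 6 a_3 - 2 a_1 = 0  ->  6 a_3 = 2 a_1 = 6  ->  a_3 = 1
  x^2: 12 a_4 = 0  ->  a_4 = 0
Truncated series: y(x) = -2 + 3 x - 4 x^2 + x^3 + O(x^5).

a_0 = -2; a_1 = 3; a_2 = -4; a_3 = 1; a_4 = 0


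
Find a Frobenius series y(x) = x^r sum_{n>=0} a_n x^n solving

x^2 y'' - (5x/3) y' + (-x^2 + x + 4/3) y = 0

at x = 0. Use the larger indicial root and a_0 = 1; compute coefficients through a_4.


Write in Frobenius form y'' + (p(x)/x) y' + (q(x)/x^2) y = 0:
  p(x) = -5/3,  q(x) = -x^2 + x + 4/3.
Indicial equation: r(r-1) + (-5/3) r + (4/3) = 0 -> roots r_1 = 2, r_2 = 2/3.
Take r = r_1 = 2. Let y(x) = x^r sum_{n>=0} a_n x^n with a_0 = 1.
Substitute y = x^r sum a_n x^n and match x^{r+n}. The recurrence is
  D(n) a_n + 1 a_{n-1} - 1 a_{n-2} = 0,  where D(n) = (r+n)(r+n-1) + (-5/3)(r+n) + (4/3).
  a_n = [-1 a_{n-1} + 1 a_{n-2}] / D(n).
Since the indicial polynomial factors as (r - r_1)(r - r_2), D(n) = (r_1 + n - r_1)(r_1 + n - r_2) = n(n + 4/3).
Evaluating step by step (a_0 = 1):
  n = 1: D(1) = 1(1 + 4/3) = 7/3; numerator = -1(1) = -1; a_1 = (-1)/(7/3) = -3/7
  n = 2: D(2) = 2(2 + 4/3) = 20/3; numerator = -1(-3/7) + 1(1) = 10/7; a_2 = (10/7)/(20/3) = 3/14
  n = 3: D(3) = 3(3 + 4/3) = 13; numerator = -1(3/14) + 1(-3/7) = -9/14; a_3 = (-9/14)/(13) = -9/182
  n = 4: D(4) = 4(4 + 4/3) = 64/3; numerator = -1(-9/182) + 1(3/14) = 24/91; a_4 = (24/91)/(64/3) = 9/728

r = 2; a_0 = 1; a_1 = -3/7; a_2 = 3/14; a_3 = -9/182; a_4 = 9/728
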